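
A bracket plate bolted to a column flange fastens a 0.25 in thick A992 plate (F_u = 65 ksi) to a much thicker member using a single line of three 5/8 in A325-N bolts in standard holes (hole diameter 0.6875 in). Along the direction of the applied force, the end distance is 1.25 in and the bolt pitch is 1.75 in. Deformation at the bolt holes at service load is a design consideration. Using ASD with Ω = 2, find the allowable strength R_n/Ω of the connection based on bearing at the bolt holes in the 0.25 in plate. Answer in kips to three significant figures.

Per bolt r_n = 1.2 l_c t F_u ≤ 2.4 d t F_u; upper limit = 2.4 × 0.625 × 0.25 × 65 = 24.38 kips.
Edge bolt: l_c = 1.25 − 0.6875/2 = 0.9062 in → 1.2 × 0.9062 × 0.25 × 65 = 17.67 → r_n = 17.67 kips.
Interior bolts: l_c = 1.75 − 0.6875 = 1.062 in → 1.2 × 1.062 × 0.25 × 65 = 20.72 → r_n = 20.72 kips.
R_n = 1 × 17.67 + 2 × 20.72 = 59.11 kips.
Allowable strength R_n/Ω = 59.11 / 2 = 29.6 kips.

29.6 kips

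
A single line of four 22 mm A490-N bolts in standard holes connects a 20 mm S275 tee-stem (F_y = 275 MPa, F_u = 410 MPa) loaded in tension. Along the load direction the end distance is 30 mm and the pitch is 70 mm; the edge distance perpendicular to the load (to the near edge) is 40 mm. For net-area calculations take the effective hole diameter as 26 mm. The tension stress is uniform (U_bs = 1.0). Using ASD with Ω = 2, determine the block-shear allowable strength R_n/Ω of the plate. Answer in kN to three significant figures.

Shear plane L_v = 30 + 3·70 = 240 mm; A_gv = 240 × 20 = 4800 mm².
A_nv = (240 − 3.5·26) × 20 = 2980 mm².
A_nt = (40 − 0.5·26) × 20 = 540 mm².
0.6 F_u A_nv = 733.1 kN; 0.6 F_y A_gv = 792 kN → shear rupture governs the shear term.
R_n = 733.1 + 1.0 × 410 × 540 / 1000 = 954.5 kN.
Allowable strength R_n/Ω = 954.5 / 2 = 477 kN.

477 kN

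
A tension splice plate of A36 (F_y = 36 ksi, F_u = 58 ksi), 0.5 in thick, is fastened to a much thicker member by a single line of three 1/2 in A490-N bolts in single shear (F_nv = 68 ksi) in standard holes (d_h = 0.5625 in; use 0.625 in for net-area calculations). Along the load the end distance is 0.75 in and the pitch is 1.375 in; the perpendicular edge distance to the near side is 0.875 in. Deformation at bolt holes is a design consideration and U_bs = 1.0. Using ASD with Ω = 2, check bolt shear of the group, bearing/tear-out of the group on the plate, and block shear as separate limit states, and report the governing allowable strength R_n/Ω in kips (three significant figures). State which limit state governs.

Bolt shear: A_b = π·0.5²/4 = 0.1963 in²; R_n = 68 × 0.1963 × 3 × 1 = 40.06 kips → 40.06 / 2 = 20 kips.
Bearing: edge l_c = 0.4688, r_n = 16.31 kips; interior l_c = 0.8125, r_n = 28.27 kips; R_n = 16.31 + 2·28.27 = 72.86 kips → 36.4 kips.
Block shear: A_gv = 1.75, A_nv = 0.9688, A_nt = 0.2812 in²; R_n = min(0.6F_uA_nv, 0.6F_yA_gv) + U_bs·F_u·A_nt = 50.02 kips → 25 kips.
Bolt shear governs: 20 kips.

20 kips (bolt shear governs)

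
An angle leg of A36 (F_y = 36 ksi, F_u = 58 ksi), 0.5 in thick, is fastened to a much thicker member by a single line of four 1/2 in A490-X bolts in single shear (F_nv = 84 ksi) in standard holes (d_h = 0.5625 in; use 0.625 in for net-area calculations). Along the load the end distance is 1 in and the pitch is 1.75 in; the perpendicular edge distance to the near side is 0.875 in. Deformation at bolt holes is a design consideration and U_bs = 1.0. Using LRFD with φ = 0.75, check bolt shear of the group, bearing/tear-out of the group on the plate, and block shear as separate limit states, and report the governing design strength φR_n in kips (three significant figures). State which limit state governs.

Bolt shear: A_b = π·0.5²/4 = 0.1963 in²; R_n = 84 × 0.1963 × 4 × 1 = 65.97 kips → 0.75 × 65.97 = 49.5 kips.
Bearing: edge l_c = 0.7188, r_n = 25.01 kips; interior l_c = 1.188, r_n = 34.8 kips; R_n = 25.01 + 3·34.8 = 129.4 kips → 97.1 kips.
Block shear: A_gv = 3.125, A_nv = 2.031, A_nt = 0.2812 in²; R_n = min(0.6F_uA_nv, 0.6F_yA_gv) + U_bs·F_u·A_nt = 83.81 kips → 62.9 kips.
Bolt shear governs: 49.5 kips.

49.5 kips (bolt shear governs)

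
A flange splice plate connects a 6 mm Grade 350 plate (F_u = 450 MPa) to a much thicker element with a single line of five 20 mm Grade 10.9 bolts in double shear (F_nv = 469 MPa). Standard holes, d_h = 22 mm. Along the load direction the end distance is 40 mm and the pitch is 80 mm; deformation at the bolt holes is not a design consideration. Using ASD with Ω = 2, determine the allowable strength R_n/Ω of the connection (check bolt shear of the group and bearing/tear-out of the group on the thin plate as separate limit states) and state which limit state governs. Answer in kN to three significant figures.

Bolt shear: A_b = π·20²/4 = 314.2 mm²; R_n = 469 × 314.2 × 5 × 2 / 1000 = 1473 kN → 1473 / 2 = 737 kN.
Bearing (1.5 l_c t F_u ≤ 3.0 d t F_u): upper limit = 3.0·20·6·450 / 1000 = 162 kN.
  Edge l_c = 40 − 22/2 = 29 → r_n = 117.5 kN; interior l_c = 80 − 22 = 58 → r_n = 162 kN.
  R_n,bearing = 1·117.5 + 4·162 = 765.5 kN → 765.5 / 2 = 383 kN.
Bearing governs: 383 kN.

383 kN (bearing governs)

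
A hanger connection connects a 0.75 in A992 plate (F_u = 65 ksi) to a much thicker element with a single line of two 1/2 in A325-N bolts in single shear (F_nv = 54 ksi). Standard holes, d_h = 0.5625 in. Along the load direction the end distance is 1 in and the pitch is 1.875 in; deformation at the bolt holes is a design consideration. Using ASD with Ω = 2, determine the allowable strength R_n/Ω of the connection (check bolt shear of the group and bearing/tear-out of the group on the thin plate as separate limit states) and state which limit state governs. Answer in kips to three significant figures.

10.6 kips (bolt shear governs)

Bolt shear: A_b = π·0.5²/4 = 0.1963 in²; R_n = 54 × 0.1963 × 2 × 1 = 21.21 kips → 21.21 / 2 = 10.6 kips.
Bearing (1.2 l_c t F_u ≤ 2.4 d t F_u): upper limit = 2.4·0.5·0.75·65 = 58.5 kips.
  Edge l_c = 1 − 0.5625/2 = 0.7188 → r_n = 42.05 kips; interior l_c = 1.875 − 0.5625 = 1.312 → r_n = 58.5 kips.
  R_n,bearing = 1·42.05 + 1·58.5 = 100.5 kips → 100.5 / 2 = 50.3 kips.
Bolt shear governs: 10.6 kips.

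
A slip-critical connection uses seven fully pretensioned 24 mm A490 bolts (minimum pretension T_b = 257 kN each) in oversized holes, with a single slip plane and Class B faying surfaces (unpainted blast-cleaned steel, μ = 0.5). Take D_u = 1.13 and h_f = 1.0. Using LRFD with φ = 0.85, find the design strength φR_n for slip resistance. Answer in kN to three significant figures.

R_n = μ · D_u · h_f · T_b · n_s · n_b = 0.5 × 1.13 × 1.0 × 257 × 1 × 7 = 1016 kN.
Design strength φR_n = 0.85 × 1016 = 864 kN.

864 kN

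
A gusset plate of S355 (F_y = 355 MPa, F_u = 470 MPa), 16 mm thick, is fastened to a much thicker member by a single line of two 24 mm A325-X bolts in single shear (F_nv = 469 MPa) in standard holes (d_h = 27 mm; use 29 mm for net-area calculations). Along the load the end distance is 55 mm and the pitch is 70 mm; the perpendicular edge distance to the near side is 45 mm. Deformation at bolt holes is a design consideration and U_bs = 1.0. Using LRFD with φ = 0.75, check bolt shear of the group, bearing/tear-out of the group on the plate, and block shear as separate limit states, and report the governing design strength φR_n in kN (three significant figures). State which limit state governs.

318 kN (bolt shear governs)

Bolt shear: A_b = π·24²/4 = 452.4 mm²; R_n = 469 × 452.4 × 2 × 1 / 1000 = 424.3 kN → 0.75 × 424.3 = 318 kN.
Bearing: edge l_c = 41.5, r_n = 374.5 kN; interior l_c = 43, r_n = 388 kN; R_n = 374.5 + 1·388 = 762.5 kN → 572 kN.
Block shear: A_gv = 2000, A_nv = 1304, A_nt = 488 mm²; R_n = min(0.6F_uA_nv, 0.6F_yA_gv) + U_bs·F_u·A_nt = 597.1 kN → 448 kN.
Bolt shear governs: 318 kN.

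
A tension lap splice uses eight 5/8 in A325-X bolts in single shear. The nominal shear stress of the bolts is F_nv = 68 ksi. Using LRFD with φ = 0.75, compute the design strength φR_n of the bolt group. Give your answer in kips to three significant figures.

125 kips

A_b = π × 0.625² / 4 = 0.3068 in².
R_n = F_nv · A_b · n · n_s = 68 × 0.3068 × 8 × 1 = 166.9 kips.
Design strength φR_n = 0.75 × 166.9 = 125 kips.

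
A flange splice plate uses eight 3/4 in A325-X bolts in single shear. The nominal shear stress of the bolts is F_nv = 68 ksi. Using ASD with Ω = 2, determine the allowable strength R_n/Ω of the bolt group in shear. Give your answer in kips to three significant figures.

A_b = π × 0.75² / 4 = 0.4418 in².
R_n = F_nv · A_b · n · n_s = 68 × 0.4418 × 8 × 1 = 240.3 kips.
Allowable strength R_n/Ω = 240.3 / 2 = 120 kips.

120 kips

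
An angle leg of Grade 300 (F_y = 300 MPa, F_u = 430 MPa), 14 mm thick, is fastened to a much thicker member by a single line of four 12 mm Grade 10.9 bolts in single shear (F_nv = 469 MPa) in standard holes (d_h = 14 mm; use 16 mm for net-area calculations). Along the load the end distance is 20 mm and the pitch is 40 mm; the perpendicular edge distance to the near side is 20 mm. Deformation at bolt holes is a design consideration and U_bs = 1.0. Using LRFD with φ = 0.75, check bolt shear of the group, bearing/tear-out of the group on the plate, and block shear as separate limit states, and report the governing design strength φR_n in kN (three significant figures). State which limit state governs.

159 kN (bolt shear governs)

Bolt shear: A_b = π·12²/4 = 113.1 mm²; R_n = 469 × 113.1 × 4 × 1 / 1000 = 212.2 kN → 0.75 × 212.2 = 159 kN.
Bearing: edge l_c = 13, r_n = 93.91 kN; interior l_c = 26, r_n = 173.4 kN; R_n = 93.91 + 3·173.4 = 614 kN → 461 kN.
Block shear: A_gv = 1960, A_nv = 1176, A_nt = 168 mm²; R_n = min(0.6F_uA_nv, 0.6F_yA_gv) + U_bs·F_u·A_nt = 375.6 kN → 282 kN.
Bolt shear governs: 159 kN.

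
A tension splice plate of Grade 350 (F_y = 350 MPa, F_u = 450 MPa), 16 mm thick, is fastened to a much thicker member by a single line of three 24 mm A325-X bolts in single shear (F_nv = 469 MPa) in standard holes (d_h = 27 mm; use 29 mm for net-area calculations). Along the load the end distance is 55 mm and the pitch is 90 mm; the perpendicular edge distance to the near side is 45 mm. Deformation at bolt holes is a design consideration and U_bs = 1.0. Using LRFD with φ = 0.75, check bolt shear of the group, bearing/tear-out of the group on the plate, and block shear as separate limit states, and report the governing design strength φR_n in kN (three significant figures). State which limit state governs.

Bolt shear: A_b = π·24²/4 = 452.4 mm²; R_n = 469 × 452.4 × 3 × 1 / 1000 = 636.5 kN → 0.75 × 636.5 = 477 kN.
Bearing: edge l_c = 41.5, r_n = 358.6 kN; interior l_c = 63, r_n = 414.7 kN; R_n = 358.6 + 2·414.7 = 1188 kN → 891 kN.
Block shear: A_gv = 3760, A_nv = 2600, A_nt = 488 mm²; R_n = min(0.6F_uA_nv, 0.6F_yA_gv) + U_bs·F_u·A_nt = 921.6 kN → 691 kN.
Bolt shear governs: 477 kN.

477 kN (bolt shear governs)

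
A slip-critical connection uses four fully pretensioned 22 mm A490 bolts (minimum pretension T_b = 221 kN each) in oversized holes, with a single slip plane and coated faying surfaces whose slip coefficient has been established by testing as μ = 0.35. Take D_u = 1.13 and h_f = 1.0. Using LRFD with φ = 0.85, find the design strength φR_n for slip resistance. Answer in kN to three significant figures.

297 kN

R_n = μ · D_u · h_f · T_b · n_s · n_b = 0.35 × 1.13 × 1.0 × 221 × 1 × 4 = 349.6 kN.
Design strength φR_n = 0.85 × 349.6 = 297 kN.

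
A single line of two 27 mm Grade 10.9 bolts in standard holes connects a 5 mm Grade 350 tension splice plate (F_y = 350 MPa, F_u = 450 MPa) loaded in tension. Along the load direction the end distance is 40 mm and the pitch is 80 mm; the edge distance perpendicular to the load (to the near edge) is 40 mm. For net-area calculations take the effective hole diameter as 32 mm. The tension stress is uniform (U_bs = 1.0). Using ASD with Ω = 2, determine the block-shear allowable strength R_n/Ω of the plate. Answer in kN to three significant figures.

Shear plane L_v = 40 + 1·80 = 120 mm; A_gv = 120 × 5 = 600 mm².
A_nv = (120 − 1.5·32) × 5 = 360 mm².
A_nt = (40 − 0.5·32) × 5 = 120 mm².
0.6 F_u A_nv = 97.2 kN; 0.6 F_y A_gv = 126 kN → shear rupture governs the shear term.
R_n = 97.2 + 1.0 × 450 × 120 / 1000 = 151.2 kN.
Allowable strength R_n/Ω = 151.2 / 2 = 75.6 kN.

75.6 kN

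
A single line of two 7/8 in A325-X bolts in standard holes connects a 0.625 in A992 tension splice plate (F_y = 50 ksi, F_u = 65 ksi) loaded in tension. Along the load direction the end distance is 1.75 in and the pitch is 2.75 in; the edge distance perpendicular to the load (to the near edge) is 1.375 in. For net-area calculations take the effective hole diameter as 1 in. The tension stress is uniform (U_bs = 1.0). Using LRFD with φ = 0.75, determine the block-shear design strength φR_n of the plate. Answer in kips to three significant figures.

81.5 kips

Shear plane L_v = 1.75 + 1·2.75 = 4.5 in; A_gv = 4.5 × 0.625 = 2.812 in².
A_nv = (4.5 − 1.5·1) × 0.625 = 1.875 in².
A_nt = (1.375 − 0.5·1) × 0.625 = 0.5469 in².
0.6 F_u A_nv = 73.12 kips; 0.6 F_y A_gv = 84.38 kips → shear rupture governs the shear term.
R_n = 73.12 + 1.0 × 65 × 0.5469 = 108.7 kips.
Design strength φR_n = 0.75 × 108.7 = 81.5 kips.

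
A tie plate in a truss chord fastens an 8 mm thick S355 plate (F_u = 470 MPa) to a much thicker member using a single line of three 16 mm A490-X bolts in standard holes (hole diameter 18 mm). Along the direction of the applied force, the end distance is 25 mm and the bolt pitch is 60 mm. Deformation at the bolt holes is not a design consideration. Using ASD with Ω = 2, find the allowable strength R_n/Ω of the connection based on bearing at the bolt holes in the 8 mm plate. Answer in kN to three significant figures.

226 kN

Per bolt r_n = 1.5 l_c t F_u ≤ 3.0 d t F_u; upper limit = 3.0 × 16 × 8 × 470 / 1000 = 180.5 kN.
Edge bolt: l_c = 25 − 18/2 = 16 mm → 1.5 × 16 × 8 × 470 / 1000 = 90.24 → r_n = 90.24 kN.
Interior bolts: l_c = 60 − 18 = 42 mm → 1.5 × 42 × 8 × 470 / 1000 = 236.9 → r_n = 180.5 kN.
R_n = 1 × 90.24 + 2 × 180.5 = 451.2 kN.
Allowable strength R_n/Ω = 451.2 / 2 = 226 kN.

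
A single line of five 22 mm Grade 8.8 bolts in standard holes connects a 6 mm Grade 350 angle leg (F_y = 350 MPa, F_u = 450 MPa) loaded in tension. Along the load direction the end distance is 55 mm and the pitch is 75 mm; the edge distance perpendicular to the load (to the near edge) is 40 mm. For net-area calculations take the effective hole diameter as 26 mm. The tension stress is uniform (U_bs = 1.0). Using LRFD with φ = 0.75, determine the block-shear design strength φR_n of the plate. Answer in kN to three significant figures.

344 kN

Shear plane L_v = 55 + 4·75 = 355 mm; A_gv = 355 × 6 = 2130 mm².
A_nv = (355 − 4.5·26) × 6 = 1428 mm².
A_nt = (40 − 0.5·26) × 6 = 162 mm².
0.6 F_u A_nv = 385.6 kN; 0.6 F_y A_gv = 447.3 kN → shear rupture governs the shear term.
R_n = 385.6 + 1.0 × 450 × 162 / 1000 = 458.5 kN.
Design strength φR_n = 0.75 × 458.5 = 344 kN.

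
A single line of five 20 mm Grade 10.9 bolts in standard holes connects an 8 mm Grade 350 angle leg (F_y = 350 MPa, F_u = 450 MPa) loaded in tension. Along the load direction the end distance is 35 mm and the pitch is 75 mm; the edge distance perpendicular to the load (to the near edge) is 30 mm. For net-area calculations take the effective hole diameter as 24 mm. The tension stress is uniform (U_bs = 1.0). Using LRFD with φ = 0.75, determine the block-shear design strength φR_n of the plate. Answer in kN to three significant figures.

416 kN

Shear plane L_v = 35 + 4·75 = 335 mm; A_gv = 335 × 8 = 2680 mm².
A_nv = (335 − 4.5·24) × 8 = 1816 mm².
A_nt = (30 − 0.5·24) × 8 = 144 mm².
0.6 F_u A_nv = 490.3 kN; 0.6 F_y A_gv = 562.8 kN → shear rupture governs the shear term.
R_n = 490.3 + 1.0 × 450 × 144 / 1000 = 555.1 kN.
Design strength φR_n = 0.75 × 555.1 = 416 kN.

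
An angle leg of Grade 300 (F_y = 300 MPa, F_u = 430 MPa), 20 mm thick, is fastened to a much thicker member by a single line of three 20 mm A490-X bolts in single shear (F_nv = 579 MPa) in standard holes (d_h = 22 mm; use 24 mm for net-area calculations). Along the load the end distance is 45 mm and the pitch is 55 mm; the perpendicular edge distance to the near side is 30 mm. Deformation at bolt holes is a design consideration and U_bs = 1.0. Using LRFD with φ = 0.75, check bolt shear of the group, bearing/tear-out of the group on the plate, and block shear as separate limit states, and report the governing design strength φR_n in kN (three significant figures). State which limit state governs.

409 kN (bolt shear governs)

Bolt shear: A_b = π·20²/4 = 314.2 mm²; R_n = 579 × 314.2 × 3 × 1 / 1000 = 545.7 kN → 0.75 × 545.7 = 409 kN.
Bearing: edge l_c = 34, r_n = 350.9 kN; interior l_c = 33, r_n = 340.6 kN; R_n = 350.9 + 2·340.6 = 1032 kN → 774 kN.
Block shear: A_gv = 3100, A_nv = 1900, A_nt = 360 mm²; R_n = min(0.6F_uA_nv, 0.6F_yA_gv) + U_bs·F_u·A_nt = 645 kN → 484 kN.
Bolt shear governs: 409 kN.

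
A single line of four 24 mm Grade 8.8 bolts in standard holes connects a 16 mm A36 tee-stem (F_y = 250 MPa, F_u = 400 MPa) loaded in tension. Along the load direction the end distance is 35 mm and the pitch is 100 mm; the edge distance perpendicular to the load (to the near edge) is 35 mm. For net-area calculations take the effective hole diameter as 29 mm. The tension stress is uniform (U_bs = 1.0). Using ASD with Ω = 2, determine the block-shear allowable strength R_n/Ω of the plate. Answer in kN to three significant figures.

Shear plane L_v = 35 + 3·100 = 335 mm; A_gv = 335 × 16 = 5360 mm².
A_nv = (335 − 3.5·29) × 16 = 3736 mm².
A_nt = (35 − 0.5·29) × 16 = 328 mm².
0.6 F_u A_nv = 896.6 kN; 0.6 F_y A_gv = 804 kN → shear yielding governs the shear term.
R_n = 804 + 1.0 × 400 × 328 / 1000 = 935.2 kN.
Allowable strength R_n/Ω = 935.2 / 2 = 468 kN.

468 kN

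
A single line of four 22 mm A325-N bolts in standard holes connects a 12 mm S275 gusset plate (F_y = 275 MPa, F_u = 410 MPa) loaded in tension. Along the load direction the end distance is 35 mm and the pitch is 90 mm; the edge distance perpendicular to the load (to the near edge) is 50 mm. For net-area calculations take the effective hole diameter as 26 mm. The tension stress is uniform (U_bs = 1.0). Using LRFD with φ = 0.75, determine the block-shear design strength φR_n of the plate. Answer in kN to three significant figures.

589 kN

Shear plane L_v = 35 + 3·90 = 305 mm; A_gv = 305 × 12 = 3660 mm².
A_nv = (305 − 3.5·26) × 12 = 2568 mm².
A_nt = (50 − 0.5·26) × 12 = 444 mm².
0.6 F_u A_nv = 631.7 kN; 0.6 F_y A_gv = 603.9 kN → shear yielding governs the shear term.
R_n = 603.9 + 1.0 × 410 × 444 / 1000 = 785.9 kN.
Design strength φR_n = 0.75 × 785.9 = 589 kN.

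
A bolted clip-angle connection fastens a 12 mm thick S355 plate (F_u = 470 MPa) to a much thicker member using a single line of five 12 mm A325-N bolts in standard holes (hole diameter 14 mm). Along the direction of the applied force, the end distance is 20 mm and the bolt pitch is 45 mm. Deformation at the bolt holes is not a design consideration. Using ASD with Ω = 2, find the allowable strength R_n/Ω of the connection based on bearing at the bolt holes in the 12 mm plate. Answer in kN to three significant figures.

461 kN

Per bolt r_n = 1.5 l_c t F_u ≤ 3.0 d t F_u; upper limit = 3.0 × 12 × 12 × 470 / 1000 = 203 kN.
Edge bolt: l_c = 20 − 14/2 = 13 mm → 1.5 × 13 × 12 × 470 / 1000 = 110 → r_n = 110 kN.
Interior bolts: l_c = 45 − 14 = 31 mm → 1.5 × 31 × 12 × 470 / 1000 = 262.3 → r_n = 203 kN.
R_n = 1 × 110 + 4 × 203 = 922.1 kN.
Allowable strength R_n/Ω = 922.1 / 2 = 461 kN.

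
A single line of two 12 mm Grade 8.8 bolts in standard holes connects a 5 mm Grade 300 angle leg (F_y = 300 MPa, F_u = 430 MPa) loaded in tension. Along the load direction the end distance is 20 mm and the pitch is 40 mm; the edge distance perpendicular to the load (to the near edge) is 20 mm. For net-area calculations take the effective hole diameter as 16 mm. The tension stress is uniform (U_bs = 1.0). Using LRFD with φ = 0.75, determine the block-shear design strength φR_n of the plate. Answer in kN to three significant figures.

Shear plane L_v = 20 + 1·40 = 60 mm; A_gv = 60 × 5 = 300 mm².
A_nv = (60 − 1.5·16) × 5 = 180 mm².
A_nt = (20 − 0.5·16) × 5 = 60 mm².
0.6 F_u A_nv = 46.44 kN; 0.6 F_y A_gv = 54 kN → shear rupture governs the shear term.
R_n = 46.44 + 1.0 × 430 × 60 / 1000 = 72.24 kN.
Design strength φR_n = 0.75 × 72.24 = 54.2 kN.

54.2 kN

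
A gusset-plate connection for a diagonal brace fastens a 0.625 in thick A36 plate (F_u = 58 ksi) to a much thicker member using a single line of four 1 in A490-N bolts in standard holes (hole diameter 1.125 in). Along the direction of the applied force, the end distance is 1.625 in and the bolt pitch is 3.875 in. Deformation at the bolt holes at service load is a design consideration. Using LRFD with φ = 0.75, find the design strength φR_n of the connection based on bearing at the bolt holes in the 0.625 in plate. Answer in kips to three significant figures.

Per bolt r_n = 1.2 l_c t F_u ≤ 2.4 d t F_u; upper limit = 2.4 × 1 × 0.625 × 58 = 87 kips.
Edge bolt: l_c = 1.625 − 1.125/2 = 1.062 in → 1.2 × 1.062 × 0.625 × 58 = 46.22 → r_n = 46.22 kips.
Interior bolts: l_c = 3.875 − 1.125 = 2.75 in → 1.2 × 2.75 × 0.625 × 58 = 119.6 → r_n = 87 kips.
R_n = 1 × 46.22 + 3 × 87 = 307.2 kips.
Design strength φR_n = 0.75 × 307.2 = 230 kips.

230 kips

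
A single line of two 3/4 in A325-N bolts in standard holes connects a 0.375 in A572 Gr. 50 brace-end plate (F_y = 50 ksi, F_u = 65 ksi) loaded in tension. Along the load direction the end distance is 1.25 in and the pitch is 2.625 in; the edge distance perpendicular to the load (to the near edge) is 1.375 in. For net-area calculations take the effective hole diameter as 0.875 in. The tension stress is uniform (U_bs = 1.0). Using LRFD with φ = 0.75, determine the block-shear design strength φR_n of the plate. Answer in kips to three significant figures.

45.2 kips

Shear plane L_v = 1.25 + 1·2.625 = 3.875 in; A_gv = 3.875 × 0.375 = 1.453 in².
A_nv = (3.875 − 1.5·0.875) × 0.375 = 0.9609 in².
A_nt = (1.375 − 0.5·0.875) × 0.375 = 0.3516 in².
0.6 F_u A_nv = 37.48 kips; 0.6 F_y A_gv = 43.59 kips → shear rupture governs the shear term.
R_n = 37.48 + 1.0 × 65 × 0.3516 = 60.33 kips.
Design strength φR_n = 0.75 × 60.33 = 45.2 kips.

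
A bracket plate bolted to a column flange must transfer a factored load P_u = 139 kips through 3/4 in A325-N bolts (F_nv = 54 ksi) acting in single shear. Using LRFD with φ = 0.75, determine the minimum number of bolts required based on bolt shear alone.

A_b = π·0.75²/4 = 0.4418 in².
Per-bolt design strength φR_n = 0.75 × 54 × 0.4418 × 1 = 17.89 kips.
n ≥ 139 / 17.89 = 7.769 → use 8 bolts.

8 bolts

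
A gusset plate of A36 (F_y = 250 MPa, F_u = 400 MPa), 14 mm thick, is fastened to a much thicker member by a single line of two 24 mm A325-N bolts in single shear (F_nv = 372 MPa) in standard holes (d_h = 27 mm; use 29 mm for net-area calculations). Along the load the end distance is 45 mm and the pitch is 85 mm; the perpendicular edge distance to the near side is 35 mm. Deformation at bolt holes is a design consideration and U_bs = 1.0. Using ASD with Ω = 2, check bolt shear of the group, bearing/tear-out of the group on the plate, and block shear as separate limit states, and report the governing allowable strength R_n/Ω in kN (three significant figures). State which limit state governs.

Bolt shear: A_b = π·24²/4 = 452.4 mm²; R_n = 372 × 452.4 × 2 × 1 / 1000 = 336.6 kN → 336.6 / 2 = 168 kN.
Bearing: edge l_c = 31.5, r_n = 211.7 kN; interior l_c = 58, r_n = 322.6 kN; R_n = 211.7 + 1·322.6 = 534.2 kN → 267 kN.
Block shear: A_gv = 1820, A_nv = 1211, A_nt = 287 mm²; R_n = min(0.6F_uA_nv, 0.6F_yA_gv) + U_bs·F_u·A_nt = 387.8 kN → 194 kN.
Bolt shear governs: 168 kN.

168 kN (bolt shear governs)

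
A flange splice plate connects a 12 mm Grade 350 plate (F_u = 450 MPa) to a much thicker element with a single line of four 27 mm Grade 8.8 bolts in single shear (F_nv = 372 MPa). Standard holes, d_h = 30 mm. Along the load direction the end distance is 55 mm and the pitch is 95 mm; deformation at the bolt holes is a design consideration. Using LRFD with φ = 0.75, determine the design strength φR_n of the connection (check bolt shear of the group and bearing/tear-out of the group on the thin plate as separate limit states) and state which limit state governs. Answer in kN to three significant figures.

639 kN (bolt shear governs)

Bolt shear: A_b = π·27²/4 = 572.6 mm²; R_n = 372 × 572.6 × 4 × 1 / 1000 = 852 kN → 0.75 × 852 = 639 kN.
Bearing (1.2 l_c t F_u ≤ 2.4 d t F_u): upper limit = 2.4·27·12·450 / 1000 = 349.9 kN.
  Edge l_c = 55 − 30/2 = 40 → r_n = 259.2 kN; interior l_c = 95 − 30 = 65 → r_n = 349.9 kN.
  R_n,bearing = 1·259.2 + 3·349.9 = 1309 kN → 0.75 × 1309 = 982 kN.
Bolt shear governs: 639 kN.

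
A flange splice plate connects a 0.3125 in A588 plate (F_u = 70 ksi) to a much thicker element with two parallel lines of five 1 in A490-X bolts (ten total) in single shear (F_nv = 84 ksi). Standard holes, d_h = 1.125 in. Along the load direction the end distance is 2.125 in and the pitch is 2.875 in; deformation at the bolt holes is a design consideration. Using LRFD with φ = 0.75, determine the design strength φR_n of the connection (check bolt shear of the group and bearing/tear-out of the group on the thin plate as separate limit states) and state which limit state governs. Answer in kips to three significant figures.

Bolt shear: A_b = π·1²/4 = 0.7854 in²; R_n = 84 × 0.7854 × 10 × 1 = 659.7 kips → 0.75 × 659.7 = 495 kips.
Bearing (1.2 l_c t F_u ≤ 2.4 d t F_u): upper limit = 2.4·1·0.3125·70 = 52.5 kips.
  Edge l_c = 2.125 − 1.125/2 = 1.562 → r_n = 41.02 kips; interior l_c = 2.875 − 1.125 = 1.75 → r_n = 45.94 kips.
  R_n,bearing = 2·41.02 + 8·45.94 = 449.5 kips → 0.75 × 449.5 = 337 kips.
Bearing governs: 337 kips.

337 kips (bearing governs)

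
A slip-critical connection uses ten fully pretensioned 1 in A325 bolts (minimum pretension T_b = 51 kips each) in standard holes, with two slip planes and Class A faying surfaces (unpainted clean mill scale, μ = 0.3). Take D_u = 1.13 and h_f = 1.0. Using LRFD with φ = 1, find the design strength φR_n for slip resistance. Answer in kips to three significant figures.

346 kips

R_n = μ · D_u · h_f · T_b · n_s · n_b = 0.3 × 1.13 × 1.0 × 51 × 2 × 10 = 345.8 kips.
Design strength φR_n = 1 × 345.8 = 346 kips.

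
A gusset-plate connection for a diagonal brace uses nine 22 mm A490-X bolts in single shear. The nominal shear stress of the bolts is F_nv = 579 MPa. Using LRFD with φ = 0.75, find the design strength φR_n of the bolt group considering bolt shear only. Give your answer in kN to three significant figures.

A_b = π × 22² / 4 = 380.1 mm².
R_n = F_nv · A_b · n · n_s = 579 × 380.1 × 9 × 1 / 1000 = 1981 kN.
Design strength φR_n = 0.75 × 1981 = 1490 kN.

1490 kN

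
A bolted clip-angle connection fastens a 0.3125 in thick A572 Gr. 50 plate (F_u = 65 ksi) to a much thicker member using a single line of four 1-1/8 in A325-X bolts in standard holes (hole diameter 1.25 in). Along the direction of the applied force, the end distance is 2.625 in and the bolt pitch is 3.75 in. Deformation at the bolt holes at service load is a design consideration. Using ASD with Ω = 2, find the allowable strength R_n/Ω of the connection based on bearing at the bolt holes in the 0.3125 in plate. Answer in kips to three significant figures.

107 kips

Per bolt r_n = 1.2 l_c t F_u ≤ 2.4 d t F_u; upper limit = 2.4 × 1.125 × 0.3125 × 65 = 54.84 kips.
Edge bolt: l_c = 2.625 − 1.25/2 = 2 in → 1.2 × 2 × 0.3125 × 65 = 48.75 → r_n = 48.75 kips.
Interior bolts: l_c = 3.75 − 1.25 = 2.5 in → 1.2 × 2.5 × 0.3125 × 65 = 60.94 → r_n = 54.84 kips.
R_n = 1 × 48.75 + 3 × 54.84 = 213.3 kips.
Allowable strength R_n/Ω = 213.3 / 2 = 107 kips.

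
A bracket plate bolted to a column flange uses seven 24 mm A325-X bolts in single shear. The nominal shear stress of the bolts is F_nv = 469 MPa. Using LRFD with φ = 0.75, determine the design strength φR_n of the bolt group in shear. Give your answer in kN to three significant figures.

1110 kN

A_b = π × 24² / 4 = 452.4 mm².
R_n = F_nv · A_b · n · n_s = 469 × 452.4 × 7 × 1 / 1000 = 1485 kN.
Design strength φR_n = 0.75 × 1485 = 1110 kN.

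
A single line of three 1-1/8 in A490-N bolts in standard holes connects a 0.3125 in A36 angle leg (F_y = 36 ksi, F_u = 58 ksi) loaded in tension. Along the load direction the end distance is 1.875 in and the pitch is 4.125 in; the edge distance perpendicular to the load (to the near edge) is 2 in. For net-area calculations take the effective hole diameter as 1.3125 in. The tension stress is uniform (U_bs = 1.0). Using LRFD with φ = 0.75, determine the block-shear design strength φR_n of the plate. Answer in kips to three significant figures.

69.5 kips

Shear plane L_v = 1.875 + 2·4.125 = 10.12 in; A_gv = 10.12 × 0.3125 = 3.164 in².
A_nv = (10.12 − 2.5·1.3125) × 0.3125 = 2.139 in².
A_nt = (2 − 0.5·1.3125) × 0.3125 = 0.4199 in².
0.6 F_u A_nv = 74.43 kips; 0.6 F_y A_gv = 68.34 kips → shear yielding governs the shear term.
R_n = 68.34 + 1.0 × 58 × 0.4199 = 92.7 kips.
Design strength φR_n = 0.75 × 92.7 = 69.5 kips.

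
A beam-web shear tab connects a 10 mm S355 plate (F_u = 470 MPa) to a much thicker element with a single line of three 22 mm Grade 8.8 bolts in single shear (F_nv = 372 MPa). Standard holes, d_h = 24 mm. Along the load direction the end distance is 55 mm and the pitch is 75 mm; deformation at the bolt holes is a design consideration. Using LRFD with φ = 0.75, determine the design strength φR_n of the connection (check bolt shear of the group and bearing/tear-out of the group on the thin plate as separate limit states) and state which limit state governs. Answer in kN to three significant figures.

318 kN (bolt shear governs)

Bolt shear: A_b = π·22²/4 = 380.1 mm²; R_n = 372 × 380.1 × 3 × 1 / 1000 = 424.2 kN → 0.75 × 424.2 = 318 kN.
Bearing (1.2 l_c t F_u ≤ 2.4 d t F_u): upper limit = 2.4·22·10·470 / 1000 = 248.2 kN.
  Edge l_c = 55 − 24/2 = 43 → r_n = 242.5 kN; interior l_c = 75 − 24 = 51 → r_n = 248.2 kN.
  R_n,bearing = 1·242.5 + 2·248.2 = 738.8 kN → 0.75 × 738.8 = 554 kN.
Bolt shear governs: 318 kN.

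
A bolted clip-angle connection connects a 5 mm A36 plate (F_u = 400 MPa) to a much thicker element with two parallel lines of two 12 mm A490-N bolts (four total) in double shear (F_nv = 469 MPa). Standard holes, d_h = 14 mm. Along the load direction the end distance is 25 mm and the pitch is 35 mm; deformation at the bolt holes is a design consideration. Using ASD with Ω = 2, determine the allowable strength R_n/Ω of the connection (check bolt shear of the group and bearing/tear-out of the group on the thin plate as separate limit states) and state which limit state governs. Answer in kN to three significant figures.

Bolt shear: A_b = π·12²/4 = 113.1 mm²; R_n = 469 × 113.1 × 4 × 2 / 1000 = 424.3 kN → 424.3 / 2 = 212 kN.
Bearing (1.2 l_c t F_u ≤ 2.4 d t F_u): upper limit = 2.4·12·5·400 / 1000 = 57.6 kN.
  Edge l_c = 25 − 14/2 = 18 → r_n = 43.2 kN; interior l_c = 35 − 14 = 21 → r_n = 50.4 kN.
  R_n,bearing = 2·43.2 + 2·50.4 = 187.2 kN → 187.2 / 2 = 93.6 kN.
Bearing governs: 93.6 kN.

93.6 kN (bearing governs)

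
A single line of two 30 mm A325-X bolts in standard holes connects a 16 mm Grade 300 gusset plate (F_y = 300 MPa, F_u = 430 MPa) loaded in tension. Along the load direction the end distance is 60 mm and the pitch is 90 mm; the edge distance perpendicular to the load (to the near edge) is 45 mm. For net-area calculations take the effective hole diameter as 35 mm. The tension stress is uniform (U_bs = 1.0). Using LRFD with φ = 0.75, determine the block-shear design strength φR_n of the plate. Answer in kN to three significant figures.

444 kN

Shear plane L_v = 60 + 1·90 = 150 mm; A_gv = 150 × 16 = 2400 mm².
A_nv = (150 − 1.5·35) × 16 = 1560 mm².
A_nt = (45 − 0.5·35) × 16 = 440 mm².
0.6 F_u A_nv = 402.5 kN; 0.6 F_y A_gv = 432 kN → shear rupture governs the shear term.
R_n = 402.5 + 1.0 × 430 × 440 / 1000 = 591.7 kN.
Design strength φR_n = 0.75 × 591.7 = 444 kN.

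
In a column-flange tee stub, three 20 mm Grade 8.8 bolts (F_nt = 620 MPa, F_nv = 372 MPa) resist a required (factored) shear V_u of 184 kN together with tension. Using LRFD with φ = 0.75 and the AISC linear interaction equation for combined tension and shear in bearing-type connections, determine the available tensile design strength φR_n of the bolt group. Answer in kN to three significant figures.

A_b = π·20²/4 = 314.2 mm²; f_rv = 184 × 1000 / (3 × 314.2) = 195.2 MPa.
F'_nt = 1.3 F_nt − (F_nt / φF_nv) f_rv = 1.3·620 − (620/(0.75·372))·195.2 = 372.2 MPa, capped at F_nt → F'_nt = 372.2 MPa.
R_n = F'_nt · A_b · n = 372.2 × 314.2 × 3 / 1000 = 350.7 kN.
Design strength φR_n = 0.75 × 350.7 = 263 kN.

263 kN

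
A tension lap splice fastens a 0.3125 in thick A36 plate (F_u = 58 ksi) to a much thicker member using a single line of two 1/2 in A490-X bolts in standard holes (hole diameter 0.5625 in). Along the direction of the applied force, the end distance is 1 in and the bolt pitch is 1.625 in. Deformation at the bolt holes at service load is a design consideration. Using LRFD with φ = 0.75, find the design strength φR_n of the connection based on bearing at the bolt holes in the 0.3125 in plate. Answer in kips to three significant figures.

Per bolt r_n = 1.2 l_c t F_u ≤ 2.4 d t F_u; upper limit = 2.4 × 0.5 × 0.3125 × 58 = 21.75 kips.
Edge bolt: l_c = 1 − 0.5625/2 = 0.7188 in → 1.2 × 0.7188 × 0.3125 × 58 = 15.63 → r_n = 15.63 kips.
Interior bolts: l_c = 1.625 − 0.5625 = 1.062 in → 1.2 × 1.062 × 0.3125 × 58 = 23.11 → r_n = 21.75 kips.
R_n = 1 × 15.63 + 1 × 21.75 = 37.38 kips.
Design strength φR_n = 0.75 × 37.38 = 28 kips.

28 kips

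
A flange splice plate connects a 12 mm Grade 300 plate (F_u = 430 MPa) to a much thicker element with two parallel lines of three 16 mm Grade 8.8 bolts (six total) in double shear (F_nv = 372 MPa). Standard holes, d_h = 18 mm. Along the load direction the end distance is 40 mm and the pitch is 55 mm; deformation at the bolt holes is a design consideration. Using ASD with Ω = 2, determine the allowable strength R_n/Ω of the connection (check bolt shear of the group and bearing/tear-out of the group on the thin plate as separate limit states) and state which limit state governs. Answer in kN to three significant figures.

Bolt shear: A_b = π·16²/4 = 201.1 mm²; R_n = 372 × 201.1 × 6 × 2 / 1000 = 897.5 kN → 897.5 / 2 = 449 kN.
Bearing (1.2 l_c t F_u ≤ 2.4 d t F_u): upper limit = 2.4·16·12·430 / 1000 = 198.1 kN.
  Edge l_c = 40 − 18/2 = 31 → r_n = 192 kN; interior l_c = 55 − 18 = 37 → r_n = 198.1 kN.
  R_n,bearing = 2·192 + 4·198.1 = 1176 kN → 1176 / 2 = 588 kN.
Bolt shear governs: 449 kN.

449 kN (bolt shear governs)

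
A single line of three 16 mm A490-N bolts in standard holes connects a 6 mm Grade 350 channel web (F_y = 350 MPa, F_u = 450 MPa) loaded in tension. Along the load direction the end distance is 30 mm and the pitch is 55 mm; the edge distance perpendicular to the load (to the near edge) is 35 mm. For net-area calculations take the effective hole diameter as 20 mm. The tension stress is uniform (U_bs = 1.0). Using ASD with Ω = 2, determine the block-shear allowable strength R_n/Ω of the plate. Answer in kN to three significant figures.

Shear plane L_v = 30 + 2·55 = 140 mm; A_gv = 140 × 6 = 840 mm².
A_nv = (140 − 2.5·20) × 6 = 540 mm².
A_nt = (35 − 0.5·20) × 6 = 150 mm².
0.6 F_u A_nv = 145.8 kN; 0.6 F_y A_gv = 176.4 kN → shear rupture governs the shear term.
R_n = 145.8 + 1.0 × 450 × 150 / 1000 = 213.3 kN.
Allowable strength R_n/Ω = 213.3 / 2 = 107 kN.

107 kN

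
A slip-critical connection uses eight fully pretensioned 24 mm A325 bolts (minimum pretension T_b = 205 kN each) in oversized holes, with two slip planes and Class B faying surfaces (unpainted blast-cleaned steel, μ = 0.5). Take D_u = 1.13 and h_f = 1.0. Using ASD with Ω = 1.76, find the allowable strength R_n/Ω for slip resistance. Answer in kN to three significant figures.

R_n = μ · D_u · h_f · T_b · n_s · n_b = 0.5 × 1.13 × 1.0 × 205 × 2 × 8 = 1853 kN.
Allowable strength R_n/Ω = 1853 / 1.76 = 1050 kN.

1050 kN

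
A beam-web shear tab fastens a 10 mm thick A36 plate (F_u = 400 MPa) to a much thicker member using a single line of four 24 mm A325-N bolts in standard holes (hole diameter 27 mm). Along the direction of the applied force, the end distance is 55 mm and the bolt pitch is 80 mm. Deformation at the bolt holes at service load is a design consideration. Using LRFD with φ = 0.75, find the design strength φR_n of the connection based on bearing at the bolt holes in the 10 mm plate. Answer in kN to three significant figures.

Per bolt r_n = 1.2 l_c t F_u ≤ 2.4 d t F_u; upper limit = 2.4 × 24 × 10 × 400 / 1000 = 230.4 kN.
Edge bolt: l_c = 55 − 27/2 = 41.5 mm → 1.2 × 41.5 × 10 × 400 / 1000 = 199.2 → r_n = 199.2 kN.
Interior bolts: l_c = 80 − 27 = 53 mm → 1.2 × 53 × 10 × 400 / 1000 = 254.4 → r_n = 230.4 kN.
R_n = 1 × 199.2 + 3 × 230.4 = 890.4 kN.
Design strength φR_n = 0.75 × 890.4 = 668 kN.

668 kN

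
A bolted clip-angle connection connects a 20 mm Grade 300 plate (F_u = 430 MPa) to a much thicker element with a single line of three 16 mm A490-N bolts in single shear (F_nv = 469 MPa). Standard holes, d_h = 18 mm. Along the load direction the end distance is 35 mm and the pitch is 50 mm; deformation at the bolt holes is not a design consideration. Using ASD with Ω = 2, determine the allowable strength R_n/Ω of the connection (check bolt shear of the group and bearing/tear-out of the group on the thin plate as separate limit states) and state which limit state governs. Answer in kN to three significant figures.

Bolt shear: A_b = π·16²/4 = 201.1 mm²; R_n = 469 × 201.1 × 3 × 1 / 1000 = 282.9 kN → 282.9 / 2 = 141 kN.
Bearing (1.5 l_c t F_u ≤ 3.0 d t F_u): upper limit = 3.0·16·20·430 / 1000 = 412.8 kN.
  Edge l_c = 35 − 18/2 = 26 → r_n = 335.4 kN; interior l_c = 50 − 18 = 32 → r_n = 412.8 kN.
  R_n,bearing = 1·335.4 + 2·412.8 = 1161 kN → 1161 / 2 = 580 kN.
Bolt shear governs: 141 kN.

141 kN (bolt shear governs)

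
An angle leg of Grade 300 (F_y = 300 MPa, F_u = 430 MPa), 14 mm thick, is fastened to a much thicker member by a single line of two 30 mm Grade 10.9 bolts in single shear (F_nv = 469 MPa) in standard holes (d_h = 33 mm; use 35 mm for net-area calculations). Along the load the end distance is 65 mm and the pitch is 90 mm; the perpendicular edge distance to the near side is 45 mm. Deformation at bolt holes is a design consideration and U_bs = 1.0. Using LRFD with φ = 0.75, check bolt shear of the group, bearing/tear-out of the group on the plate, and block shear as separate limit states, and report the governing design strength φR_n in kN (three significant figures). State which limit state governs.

402 kN (block shear governs)

Bolt shear: A_b = π·30²/4 = 706.9 mm²; R_n = 469 × 706.9 × 2 × 1 / 1000 = 663 kN → 0.75 × 663 = 497 kN.
Bearing: edge l_c = 48.5, r_n = 350.4 kN; interior l_c = 57, r_n = 411.8 kN; R_n = 350.4 + 1·411.8 = 762.1 kN → 572 kN.
Block shear: A_gv = 2170, A_nv = 1435, A_nt = 385 mm²; R_n = min(0.6F_uA_nv, 0.6F_yA_gv) + U_bs·F_u·A_nt = 535.8 kN → 402 kN.
Block shear governs: 402 kN.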